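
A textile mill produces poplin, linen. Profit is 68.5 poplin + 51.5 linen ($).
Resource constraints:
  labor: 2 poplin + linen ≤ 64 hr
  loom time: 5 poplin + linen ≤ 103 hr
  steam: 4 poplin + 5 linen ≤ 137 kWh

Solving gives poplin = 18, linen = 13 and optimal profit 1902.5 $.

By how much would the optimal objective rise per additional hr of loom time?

6.5

Binding: loom time and steam. Non-binding: labor (15 unused).
Since labor is not tight, its dual is 0.
The binding rows give the dual system: 5·y_loom time + 4·y_steam = 68.5 and 1·y_loom time + 5·y_steam = 51.5.
This yields shadow prices y_loom time = 6.5, y_steam = 9.
Shadow price of loom time = 6.5.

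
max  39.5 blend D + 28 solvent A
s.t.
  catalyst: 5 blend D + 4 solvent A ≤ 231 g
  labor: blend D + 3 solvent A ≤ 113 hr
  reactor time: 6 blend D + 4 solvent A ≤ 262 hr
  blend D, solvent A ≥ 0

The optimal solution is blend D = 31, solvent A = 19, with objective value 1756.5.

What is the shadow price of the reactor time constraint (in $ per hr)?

At the optimum: catalyst uses 231 of 231 (binding); labor uses 88 of 113 (slack = 25); reactor time uses 262 of 262 (binding).
Since labor is not tight, its dual is 0.
Dual feasibility on the basic columns requires 5·y_catalyst + 6·y_reactor time = 39.5, 4·y_catalyst + 4·y_reactor time = 28.
Solving: y_catalyst = 2.5, y_reactor time = 4.5.
Shadow price of reactor time = 4.5.

4.5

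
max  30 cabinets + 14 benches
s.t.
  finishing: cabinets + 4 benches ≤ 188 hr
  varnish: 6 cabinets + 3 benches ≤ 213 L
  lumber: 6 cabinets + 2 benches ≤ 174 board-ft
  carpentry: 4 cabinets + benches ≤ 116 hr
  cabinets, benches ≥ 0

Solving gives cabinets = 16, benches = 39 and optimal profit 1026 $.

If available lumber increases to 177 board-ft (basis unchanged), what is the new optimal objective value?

1029

At the optimum: finishing uses 172 of 188 (slack = 16); varnish uses 213 of 213 (binding); lumber uses 174 of 174 (binding); carpentry uses 103 of 116 (slack = 13).
Slack constraints have shadow price 0 (complementary slackness).
From A_Bᵀ y = c: 6·y_varnish + 6·y_lumber = 30; 3·y_varnish + 2·y_lumber = 14.
→ y_varnish = 4 and y_lumber = 1.
Δz = y_lumber·Δb = 1 × (3) = 3, so new z* = 1026 + 3 = 1029.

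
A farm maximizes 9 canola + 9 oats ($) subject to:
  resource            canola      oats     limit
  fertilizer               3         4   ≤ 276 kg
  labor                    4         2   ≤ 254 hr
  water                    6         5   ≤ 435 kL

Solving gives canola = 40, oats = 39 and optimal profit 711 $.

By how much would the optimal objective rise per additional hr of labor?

Check each constraint at x*: fertilizer 276/276 (tight); labor 238/254 (slack 16); water 435/435 (tight).
By complementary slackness, y = 0 for the non-binding constraint.
Dual feasibility on the basic columns requires 3·y_fertilizer + 6·y_water = 9, 4·y_fertilizer + 5·y_water = 9.
Solving: y_fertilizer = 1, y_water = 1.
Shadow price of labor = 0.

0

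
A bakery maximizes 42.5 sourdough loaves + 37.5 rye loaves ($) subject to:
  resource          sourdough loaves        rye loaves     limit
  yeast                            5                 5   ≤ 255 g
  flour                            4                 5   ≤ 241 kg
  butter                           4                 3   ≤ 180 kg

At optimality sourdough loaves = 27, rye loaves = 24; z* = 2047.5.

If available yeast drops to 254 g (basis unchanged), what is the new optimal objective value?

At the optimum: yeast uses 255 of 255 (binding); flour uses 228 of 241 (slack = 13); butter uses 180 of 180 (binding).
Slack constraints have shadow price 0 (complementary slackness).
The binding rows give the dual system: 5·y_yeast + 4·y_butter = 42.5 and 5·y_yeast + 3·y_butter = 37.5.
This yields shadow prices y_yeast = 4.5, y_butter = 5.
Δz = y_yeast·Δb = 4.5 × (-1) = -4.5, so new z* = 2047.5 − 4.5 = 2043.

2043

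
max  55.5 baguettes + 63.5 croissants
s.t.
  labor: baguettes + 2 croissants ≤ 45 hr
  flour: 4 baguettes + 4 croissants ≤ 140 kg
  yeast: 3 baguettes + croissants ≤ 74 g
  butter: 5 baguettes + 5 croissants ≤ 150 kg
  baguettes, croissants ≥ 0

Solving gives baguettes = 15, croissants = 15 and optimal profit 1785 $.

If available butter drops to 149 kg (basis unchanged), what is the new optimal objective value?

Check each constraint at x*: labor 45/45 (tight); flour 120/140 (slack 20); yeast 60/74 (slack 14); butter 150/150 (tight).
Slack constraints have shadow price 0 (complementary slackness).
Dual feasibility on the basic columns requires 1·y_labor + 5·y_butter = 55.5, 2·y_labor + 5·y_butter = 63.5.
→ y_labor = 8 and y_butter = 9.5.
Δz = y_butter·Δb = 9.5 × (-1) = -9.5, so new z* = 1785 − 9.5 = 1775.5.

1775.5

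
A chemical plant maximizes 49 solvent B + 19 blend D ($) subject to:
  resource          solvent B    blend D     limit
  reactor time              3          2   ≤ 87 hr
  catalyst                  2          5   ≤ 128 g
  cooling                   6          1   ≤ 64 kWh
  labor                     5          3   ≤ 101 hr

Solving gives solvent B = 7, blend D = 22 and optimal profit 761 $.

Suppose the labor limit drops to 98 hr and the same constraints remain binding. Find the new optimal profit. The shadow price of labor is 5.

Δb = -3, so new z* = 761 + (5)·(-3) = 761 − 15 = 746.

746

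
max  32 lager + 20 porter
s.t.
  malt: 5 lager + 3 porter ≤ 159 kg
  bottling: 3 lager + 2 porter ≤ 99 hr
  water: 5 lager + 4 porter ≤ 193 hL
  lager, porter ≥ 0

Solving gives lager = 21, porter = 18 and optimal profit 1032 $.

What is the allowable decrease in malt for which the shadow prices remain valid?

Binding constraints: malt, bottling. The basis is B = [[5,3],[3,2]] with det 1.
Per unit decrease in malt, x* moves by d = (-2, 3).
The basis stays optimal until water becomes binding; allowable decrease = 8 kg.

8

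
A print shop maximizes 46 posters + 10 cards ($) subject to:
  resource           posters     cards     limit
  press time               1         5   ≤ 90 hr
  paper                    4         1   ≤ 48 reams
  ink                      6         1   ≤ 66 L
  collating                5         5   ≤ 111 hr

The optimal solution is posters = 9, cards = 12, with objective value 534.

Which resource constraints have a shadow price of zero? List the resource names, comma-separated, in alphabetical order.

collating, press time

press time: 69/90 (slack 21)
paper: 48/48 (binding)
ink: 66/66 (binding)
collating: 105/111 (slack 6)
By complementary slackness, a constraint with positive slack has shadow price 0 → collating, press time.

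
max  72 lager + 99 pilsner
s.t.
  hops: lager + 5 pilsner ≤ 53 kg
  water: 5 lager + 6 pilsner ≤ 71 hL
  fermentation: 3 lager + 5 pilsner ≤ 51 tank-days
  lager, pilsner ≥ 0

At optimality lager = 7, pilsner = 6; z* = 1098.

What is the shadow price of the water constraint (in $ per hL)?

9

Binding: water and fermentation. Non-binding: hops (16 unused).
Slack constraints have shadow price 0 (complementary slackness).
Dual feasibility on the basic columns requires 5·y_water + 3·y_fermentation = 72, 6·y_water + 5·y_fermentation = 99.
→ y_water = 9 and y_fermentation = 9.
Shadow price of water = 9.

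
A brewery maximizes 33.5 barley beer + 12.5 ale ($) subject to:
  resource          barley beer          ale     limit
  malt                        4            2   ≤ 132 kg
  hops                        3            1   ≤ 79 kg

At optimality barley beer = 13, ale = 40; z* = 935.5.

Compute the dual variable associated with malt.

2

Check each constraint at x*: malt 132/132 (tight); hops 79/79 (tight).
The binding rows give the dual system: 4·y_malt + 3·y_hops = 33.5 and 2·y_malt + 1·y_hops = 12.5.
Solving: y_malt = 2, y_hops = 8.5.
Shadow price of malt = 2.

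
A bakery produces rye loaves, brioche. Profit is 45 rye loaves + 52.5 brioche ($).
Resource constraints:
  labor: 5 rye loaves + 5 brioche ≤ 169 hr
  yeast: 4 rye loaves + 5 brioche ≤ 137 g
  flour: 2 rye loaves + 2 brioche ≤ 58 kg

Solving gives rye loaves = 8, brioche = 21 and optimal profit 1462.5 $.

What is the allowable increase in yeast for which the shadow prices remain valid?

Binding constraints: yeast, flour. The basis is B = [[4,5],[2,2]] with det -2.
Per unit increase in yeast, x* moves by d = (-1, 1).
The basis stays optimal until rye loaves reaches 0; allowable increase = 8 g.

8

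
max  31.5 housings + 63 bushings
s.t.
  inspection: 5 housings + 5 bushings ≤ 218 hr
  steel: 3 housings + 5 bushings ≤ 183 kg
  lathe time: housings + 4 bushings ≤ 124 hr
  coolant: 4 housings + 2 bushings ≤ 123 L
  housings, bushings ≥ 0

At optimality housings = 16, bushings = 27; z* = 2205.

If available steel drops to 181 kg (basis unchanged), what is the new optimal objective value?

At the optimum: inspection uses 215 of 218 (slack = 3); steel uses 183 of 183 (binding); lathe time uses 124 of 124 (binding); coolant uses 118 of 123 (slack = 5).
Slack constraints have shadow price 0 (complementary slackness).
From A_Bᵀ y = c: 3·y_steel + 1·y_lathe time = 31.5; 5·y_steel + 4·y_lathe time = 63.
→ y_steel = 9 and y_lathe time = 4.5.
Δz = y_steel·Δb = 9 × (-2) = -18, so new z* = 2205 − 18 = 2187.

2187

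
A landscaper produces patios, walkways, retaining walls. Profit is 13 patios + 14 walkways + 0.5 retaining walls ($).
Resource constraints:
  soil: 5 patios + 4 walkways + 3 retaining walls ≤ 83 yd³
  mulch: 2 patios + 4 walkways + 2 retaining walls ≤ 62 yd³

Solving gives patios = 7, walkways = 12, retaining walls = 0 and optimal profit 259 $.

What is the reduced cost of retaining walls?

At the optimum: soil uses 83 of 83 (binding); mulch uses 62 of 62 (binding).
Dual feasibility on the basic columns requires 5·y_soil + 2·y_mulch = 13, 4·y_soil + 4·y_mulch = 14.
→ y_soil = 2 and y_mulch = 1.5.
Reduced cost of retaining walls: c₃ − yᵀa₃ = 0.5 − (2·3 + 1.5·2) = 0.5 − 9 = -8.5.

-8.5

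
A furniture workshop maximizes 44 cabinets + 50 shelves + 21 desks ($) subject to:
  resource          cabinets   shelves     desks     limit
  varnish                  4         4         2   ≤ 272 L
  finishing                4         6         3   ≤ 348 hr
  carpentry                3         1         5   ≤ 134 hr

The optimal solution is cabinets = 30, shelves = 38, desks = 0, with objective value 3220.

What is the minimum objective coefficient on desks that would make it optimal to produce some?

At the optimum: varnish uses 272 of 272 (binding); finishing uses 348 of 348 (binding); carpentry uses 128 of 134 (slack = 6).
Slack constraints have shadow price 0 (complementary slackness).
Dual feasibility on the basic columns requires 4·y_varnish + 4·y_finishing = 44, 4·y_varnish + 6·y_finishing = 50.
Solving: y_varnish = 8, y_finishing = 3.
desks enters the basis when its profit ≥ yᵀa₃ = 8·2 + 3·3 = 25.

25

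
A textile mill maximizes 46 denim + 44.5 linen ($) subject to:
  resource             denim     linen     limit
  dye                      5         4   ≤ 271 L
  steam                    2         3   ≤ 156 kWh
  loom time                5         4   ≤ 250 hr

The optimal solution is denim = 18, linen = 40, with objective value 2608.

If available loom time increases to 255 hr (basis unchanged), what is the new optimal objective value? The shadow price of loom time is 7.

2643

Δb = 5, so new z* = 2608 + (7)·(5) = 2608 + 35 = 2643.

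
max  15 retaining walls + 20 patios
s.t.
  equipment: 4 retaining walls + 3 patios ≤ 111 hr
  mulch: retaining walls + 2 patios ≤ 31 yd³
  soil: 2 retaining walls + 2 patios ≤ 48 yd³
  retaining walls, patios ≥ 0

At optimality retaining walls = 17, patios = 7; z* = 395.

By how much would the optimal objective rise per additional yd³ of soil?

5

Binding: mulch and soil. Non-binding: equipment (22 unused).
Since equipment is not tight, its dual is 0.
From A_Bᵀ y = c: 1·y_mulch + 2·y_soil = 15; 2·y_mulch + 2·y_soil = 20.
Solving: y_mulch = 5, y_soil = 5.
Shadow price of soil = 5.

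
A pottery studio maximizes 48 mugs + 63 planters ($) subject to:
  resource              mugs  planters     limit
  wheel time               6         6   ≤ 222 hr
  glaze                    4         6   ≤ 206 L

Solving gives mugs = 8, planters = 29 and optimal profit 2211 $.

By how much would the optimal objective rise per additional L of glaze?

At the optimum: wheel time uses 222 of 222 (binding); glaze uses 206 of 206 (binding).
Dual feasibility on the basic columns requires 6·y_wheel time + 4·y_glaze = 48, 6·y_wheel time + 6·y_glaze = 63.
Solving: y_wheel time = 3, y_glaze = 7.5.
Shadow price of glaze = 7.5.

7.5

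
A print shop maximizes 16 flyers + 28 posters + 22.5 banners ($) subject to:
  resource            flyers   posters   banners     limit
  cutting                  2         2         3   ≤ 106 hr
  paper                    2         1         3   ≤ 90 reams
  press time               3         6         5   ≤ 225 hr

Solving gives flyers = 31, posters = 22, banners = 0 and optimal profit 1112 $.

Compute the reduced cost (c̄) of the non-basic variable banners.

Check each constraint at x*: cutting 106/106 (tight); paper 84/90 (slack 6); press time 225/225 (tight).
Since paper is not tight, its dual is 0.
The binding rows give the dual system: 2·y_cutting + 3·y_press time = 16 and 2·y_cutting + 6·y_press time = 28.
This yields shadow prices y_cutting = 2, y_press time = 4.
Reduced cost of banners: c₃ − yᵀa₃ = 22.5 − (2·3 + 4·5) = 22.5 − 26 = -3.5.

-3.5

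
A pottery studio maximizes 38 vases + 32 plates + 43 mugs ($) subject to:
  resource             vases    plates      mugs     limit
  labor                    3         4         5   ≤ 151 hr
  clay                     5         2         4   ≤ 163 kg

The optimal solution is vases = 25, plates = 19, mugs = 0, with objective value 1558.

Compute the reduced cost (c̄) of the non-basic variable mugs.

At the optimum: labor uses 151 of 151 (binding); clay uses 163 of 163 (binding).
The binding rows give the dual system: 3·y_labor + 5·y_clay = 38 and 4·y_labor + 2·y_clay = 32.
This yields shadow prices y_labor = 6, y_clay = 4.
Reduced cost of mugs: c₃ − yᵀa₃ = 43 − (6·5 + 4·4) = 43 − 46 = -3.

-3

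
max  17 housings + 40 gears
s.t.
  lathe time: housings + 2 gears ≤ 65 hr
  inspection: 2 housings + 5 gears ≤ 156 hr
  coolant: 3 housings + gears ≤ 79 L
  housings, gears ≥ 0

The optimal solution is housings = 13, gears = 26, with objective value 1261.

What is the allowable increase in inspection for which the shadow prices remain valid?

Binding constraints: lathe time, inspection. The basis is B = [[1,2],[2,5]] with det 1.
Per unit increase in inspection, x* moves by d = (-2, 1).
The basis stays optimal until housings reaches 0; allowable increase = 6.5 hr.

6.5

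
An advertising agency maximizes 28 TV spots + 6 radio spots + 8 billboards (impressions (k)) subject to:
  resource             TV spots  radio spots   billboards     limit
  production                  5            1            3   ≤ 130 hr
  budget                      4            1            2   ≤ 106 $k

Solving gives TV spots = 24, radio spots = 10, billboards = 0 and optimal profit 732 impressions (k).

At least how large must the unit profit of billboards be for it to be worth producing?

Both production and budget are binding at x*.
From A_Bᵀ y = c: 5·y_production + 4·y_budget = 28; 1·y_production + 1·y_budget = 6.
Solving: y_production = 4, y_budget = 2.
billboards enters the basis when its profit ≥ yᵀa₃ = 4·3 + 2·2 = 16.

16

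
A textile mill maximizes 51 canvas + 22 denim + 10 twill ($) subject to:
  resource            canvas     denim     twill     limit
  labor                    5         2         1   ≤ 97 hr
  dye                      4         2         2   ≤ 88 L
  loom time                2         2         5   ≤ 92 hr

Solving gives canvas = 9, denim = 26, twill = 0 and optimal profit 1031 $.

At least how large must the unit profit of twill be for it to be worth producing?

15

Check each constraint at x*: labor 97/97 (tight); dye 88/88 (tight); loom time 70/92 (slack 22).
By complementary slackness, y = 0 for the non-binding constraint.
Dual feasibility on the basic columns requires 5·y_labor + 4·y_dye = 51, 2·y_labor + 2·y_dye = 22.
Solving: y_labor = 7, y_dye = 4.
twill enters the basis when its profit ≥ yᵀa₃ = 7·1 + 4·2 = 15.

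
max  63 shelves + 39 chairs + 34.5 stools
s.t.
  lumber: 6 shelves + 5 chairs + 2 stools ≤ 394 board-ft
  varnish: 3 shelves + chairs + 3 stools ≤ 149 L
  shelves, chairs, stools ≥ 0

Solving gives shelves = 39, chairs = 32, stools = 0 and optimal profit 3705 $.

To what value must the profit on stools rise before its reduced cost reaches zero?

39

Check each constraint at x*: lumber 394/394 (tight); varnish 149/149 (tight).
From A_Bᵀ y = c: 6·y_lumber + 3·y_varnish = 63; 5·y_lumber + 1·y_varnish = 39.
→ y_lumber = 6 and y_varnish = 9.
stools enters the basis when its profit ≥ yᵀa₃ = 6·2 + 9·3 = 39.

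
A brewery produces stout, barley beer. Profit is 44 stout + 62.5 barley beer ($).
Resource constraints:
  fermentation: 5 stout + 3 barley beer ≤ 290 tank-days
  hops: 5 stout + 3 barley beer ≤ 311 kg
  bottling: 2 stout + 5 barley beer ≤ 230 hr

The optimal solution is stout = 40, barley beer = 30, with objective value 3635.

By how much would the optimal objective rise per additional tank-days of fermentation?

Binding: fermentation and bottling. Non-binding: hops (21 unused).
Since hops is not tight, its dual is 0.
Dual feasibility on the basic columns requires 5·y_fermentation + 2·y_bottling = 44, 3·y_fermentation + 5·y_bottling = 62.5.
→ y_fermentation = 5 and y_bottling = 9.5.
Shadow price of fermentation = 5.

5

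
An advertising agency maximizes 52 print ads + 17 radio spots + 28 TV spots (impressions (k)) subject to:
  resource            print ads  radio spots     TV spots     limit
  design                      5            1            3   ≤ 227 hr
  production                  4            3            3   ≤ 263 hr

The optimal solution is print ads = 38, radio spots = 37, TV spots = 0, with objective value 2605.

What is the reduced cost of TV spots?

At the optimum: design uses 227 of 227 (binding); production uses 263 of 263 (binding).
From A_Bᵀ y = c: 5·y_design + 4·y_production = 52; 1·y_design + 3·y_production = 17.
Solving: y_design = 8, y_production = 3.
Reduced cost of TV spots: c₃ − yᵀa₃ = 28 − (8·3 + 3·3) = 28 − 33 = -5.

-5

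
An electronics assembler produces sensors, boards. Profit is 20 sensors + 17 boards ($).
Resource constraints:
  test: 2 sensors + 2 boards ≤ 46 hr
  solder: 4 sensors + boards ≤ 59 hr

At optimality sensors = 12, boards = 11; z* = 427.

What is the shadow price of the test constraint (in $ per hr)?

At the optimum: test uses 46 of 46 (binding); solder uses 59 of 59 (binding).
From A_Bᵀ y = c: 2·y_test + 4·y_solder = 20; 2·y_test + 1·y_solder = 17.
→ y_test = 8 and y_solder = 1.
Shadow price of test = 8.

8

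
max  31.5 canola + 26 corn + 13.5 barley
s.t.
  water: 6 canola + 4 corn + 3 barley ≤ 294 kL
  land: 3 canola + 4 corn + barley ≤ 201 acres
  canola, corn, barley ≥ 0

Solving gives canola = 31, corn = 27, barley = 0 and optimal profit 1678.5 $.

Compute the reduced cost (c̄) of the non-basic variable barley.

At the optimum: water uses 294 of 294 (binding); land uses 201 of 201 (binding).
From A_Bᵀ y = c: 6·y_water + 3·y_land = 31.5; 4·y_water + 4·y_land = 26.
Solving: y_water = 4, y_land = 2.5.
Reduced cost of barley: c₃ − yᵀa₃ = 13.5 − (4·3 + 2.5·1) = 13.5 − 14.5 = -1.

-1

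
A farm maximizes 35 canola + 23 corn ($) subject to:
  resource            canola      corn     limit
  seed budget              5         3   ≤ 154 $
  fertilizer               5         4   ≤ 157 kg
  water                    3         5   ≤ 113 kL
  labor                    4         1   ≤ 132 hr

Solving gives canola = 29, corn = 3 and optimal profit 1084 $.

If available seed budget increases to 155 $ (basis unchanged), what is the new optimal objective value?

At the optimum: seed budget uses 154 of 154 (binding); fertilizer uses 157 of 157 (binding); water uses 102 of 113 (slack = 11); labor uses 119 of 132 (slack = 13).
By complementary slackness, y = 0 for the non-binding constraints.
Dual feasibility on the basic columns requires 5·y_seed budget + 5·y_fertilizer = 35, 3·y_seed budget + 4·y_fertilizer = 23.
This yields shadow prices y_seed budget = 5, y_fertilizer = 2.
Δz = y_seed budget·Δb = 5 × (1) = 5, so new z* = 1084 + 5 = 1089.

1089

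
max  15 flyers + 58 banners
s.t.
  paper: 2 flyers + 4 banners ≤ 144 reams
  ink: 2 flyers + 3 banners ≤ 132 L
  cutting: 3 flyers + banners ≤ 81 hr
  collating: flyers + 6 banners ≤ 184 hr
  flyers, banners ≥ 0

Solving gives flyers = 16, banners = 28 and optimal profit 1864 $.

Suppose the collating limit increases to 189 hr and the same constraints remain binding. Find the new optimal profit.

At the optimum: paper uses 144 of 144 (binding); ink uses 116 of 132 (slack = 16); cutting uses 76 of 81 (slack = 5); collating uses 184 of 184 (binding).
Slack constraints have shadow price 0 (complementary slackness).
Dual feasibility on the basic columns requires 2·y_paper + 1·y_collating = 15, 4·y_paper + 6·y_collating = 58.
Solving: y_paper = 4, y_collating = 7.
Δz = y_collating·Δb = 7 × (5) = 35, so new z* = 1864 + 35 = 1899.

1899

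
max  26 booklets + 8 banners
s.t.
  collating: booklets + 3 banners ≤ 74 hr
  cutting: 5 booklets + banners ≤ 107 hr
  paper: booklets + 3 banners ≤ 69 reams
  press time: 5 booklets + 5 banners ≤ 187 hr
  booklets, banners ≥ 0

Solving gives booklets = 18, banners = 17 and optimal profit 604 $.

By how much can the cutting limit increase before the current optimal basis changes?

16.8

Binding constraints: cutting, paper. The basis is B = [[5,1],[1,3]] with det 14.
Per unit increase in cutting, x* moves by d = (0.2143, -0.0714).
The basis stays optimal until press time becomes binding; allowable increase = 16.8 hr.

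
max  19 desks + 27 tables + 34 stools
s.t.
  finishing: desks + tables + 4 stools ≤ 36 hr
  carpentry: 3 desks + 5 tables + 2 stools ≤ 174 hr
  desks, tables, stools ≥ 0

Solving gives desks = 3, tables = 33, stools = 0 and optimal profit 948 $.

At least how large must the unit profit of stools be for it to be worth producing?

36

Both finishing and carpentry are binding at x*.
From A_Bᵀ y = c: 1·y_finishing + 3·y_carpentry = 19; 1·y_finishing + 5·y_carpentry = 27.
→ y_finishing = 7 and y_carpentry = 4.
stools enters the basis when its profit ≥ yᵀa₃ = 7·4 + 4·2 = 36.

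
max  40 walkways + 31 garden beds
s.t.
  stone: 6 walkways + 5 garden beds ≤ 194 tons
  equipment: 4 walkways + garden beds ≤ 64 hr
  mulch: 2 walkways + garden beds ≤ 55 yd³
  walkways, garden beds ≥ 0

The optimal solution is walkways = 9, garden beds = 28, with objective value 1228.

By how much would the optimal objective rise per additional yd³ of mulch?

At the optimum: stone uses 194 of 194 (binding); equipment uses 64 of 64 (binding); mulch uses 46 of 55 (slack = 9).
Since mulch is not tight, its dual is 0.
From A_Bᵀ y = c: 6·y_stone + 4·y_equipment = 40; 5·y_stone + 1·y_equipment = 31.
→ y_stone = 6 and y_equipment = 1.
Shadow price of mulch = 0.

0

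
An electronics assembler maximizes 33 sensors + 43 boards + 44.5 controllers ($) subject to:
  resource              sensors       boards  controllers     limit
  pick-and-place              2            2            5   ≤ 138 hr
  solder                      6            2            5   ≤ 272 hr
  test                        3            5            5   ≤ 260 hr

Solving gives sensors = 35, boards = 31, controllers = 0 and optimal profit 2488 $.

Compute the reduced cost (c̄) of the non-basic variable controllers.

-3

Check each constraint at x*: pick-and-place 132/138 (slack 6); solder 272/272 (tight); test 260/260 (tight).
By complementary slackness, y = 0 for the non-binding constraint.
Dual feasibility on the basic columns requires 6·y_solder + 3·y_test = 33, 2·y_solder + 5·y_test = 43.
This yields shadow prices y_solder = 1.5, y_test = 8.
Reduced cost of controllers: c₃ − yᵀa₃ = 44.5 − (1.5·5 + 8·5) = 44.5 − 47.5 = -3.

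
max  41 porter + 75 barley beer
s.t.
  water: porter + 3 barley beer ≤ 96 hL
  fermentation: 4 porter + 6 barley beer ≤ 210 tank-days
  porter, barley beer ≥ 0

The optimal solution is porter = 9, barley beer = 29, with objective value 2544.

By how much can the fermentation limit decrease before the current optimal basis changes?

18

Binding constraints: water, fermentation. The basis is B = [[1,3],[4,6]] with det -6.
Per unit decrease in fermentation, x* moves by d = (-0.5, 0.1667).
The basis stays optimal until porter reaches 0; allowable decrease = 18 tank-days.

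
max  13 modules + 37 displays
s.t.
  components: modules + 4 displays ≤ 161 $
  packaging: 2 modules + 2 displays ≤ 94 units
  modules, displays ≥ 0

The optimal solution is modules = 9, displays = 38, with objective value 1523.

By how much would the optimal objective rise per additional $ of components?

Both components and packaging are binding at x*.
From A_Bᵀ y = c: 1·y_components + 2·y_packaging = 13; 4·y_components + 2·y_packaging = 37.
This yields shadow prices y_components = 8, y_packaging = 2.5.
Shadow price of components = 8.

8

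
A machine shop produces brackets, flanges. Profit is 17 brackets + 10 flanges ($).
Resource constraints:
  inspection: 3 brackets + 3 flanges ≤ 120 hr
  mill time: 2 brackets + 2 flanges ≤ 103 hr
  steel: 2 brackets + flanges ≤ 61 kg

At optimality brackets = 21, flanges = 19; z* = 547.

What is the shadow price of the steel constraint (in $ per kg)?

7

Binding: inspection and steel. Non-binding: mill time (23 unused).
Since mill time is not tight, its dual is 0.
The binding rows give the dual system: 3·y_inspection + 2·y_steel = 17 and 3·y_inspection + 1·y_steel = 10.
Solving: y_inspection = 1, y_steel = 7.
Shadow price of steel = 7.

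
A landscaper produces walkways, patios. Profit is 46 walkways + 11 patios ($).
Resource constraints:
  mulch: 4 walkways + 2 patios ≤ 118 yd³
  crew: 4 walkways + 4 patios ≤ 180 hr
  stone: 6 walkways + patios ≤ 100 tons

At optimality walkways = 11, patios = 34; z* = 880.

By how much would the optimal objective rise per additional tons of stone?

7

Binding: crew and stone. Non-binding: mulch (6 unused).
Since mulch is not tight, its dual is 0.
Dual feasibility on the basic columns requires 4·y_crew + 6·y_stone = 46, 4·y_crew + 1·y_stone = 11.
Solving: y_crew = 1, y_stone = 7.
Shadow price of stone = 7.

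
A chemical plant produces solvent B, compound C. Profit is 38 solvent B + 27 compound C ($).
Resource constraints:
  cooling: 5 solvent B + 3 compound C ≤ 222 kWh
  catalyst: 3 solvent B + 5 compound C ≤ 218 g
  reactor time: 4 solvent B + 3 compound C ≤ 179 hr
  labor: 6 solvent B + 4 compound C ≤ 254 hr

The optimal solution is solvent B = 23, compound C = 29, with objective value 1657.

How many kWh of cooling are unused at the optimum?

cooling used = 5·23 + 3·29 = 202; slack = 222 − 202 = 20.

20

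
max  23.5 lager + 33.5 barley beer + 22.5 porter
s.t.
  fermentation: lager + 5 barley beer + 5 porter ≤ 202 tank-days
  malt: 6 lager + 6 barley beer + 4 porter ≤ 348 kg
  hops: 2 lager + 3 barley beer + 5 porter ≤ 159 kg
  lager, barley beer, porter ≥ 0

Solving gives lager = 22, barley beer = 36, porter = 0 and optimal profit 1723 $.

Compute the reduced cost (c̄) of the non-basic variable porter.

-4

Binding: fermentation and malt. Non-binding: hops (7 unused).
Slack constraints have shadow price 0 (complementary slackness).
Dual feasibility on the basic columns requires 1·y_fermentation + 6·y_malt = 23.5, 5·y_fermentation + 6·y_malt = 33.5.
→ y_fermentation = 2.5 and y_malt = 3.5.
Reduced cost of porter: c₃ − yᵀa₃ = 22.5 − (2.5·5 + 3.5·4) = 22.5 − 26.5 = -4.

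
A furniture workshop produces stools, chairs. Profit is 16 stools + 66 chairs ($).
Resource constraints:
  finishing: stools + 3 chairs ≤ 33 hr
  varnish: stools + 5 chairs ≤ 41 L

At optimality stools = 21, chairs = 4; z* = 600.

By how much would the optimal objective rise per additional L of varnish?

Both finishing and varnish are binding at x*.
Dual feasibility on the basic columns requires 1·y_finishing + 1·y_varnish = 16, 3·y_finishing + 5·y_varnish = 66.
This yields shadow prices y_finishing = 7, y_varnish = 9.
Shadow price of varnish = 9.

9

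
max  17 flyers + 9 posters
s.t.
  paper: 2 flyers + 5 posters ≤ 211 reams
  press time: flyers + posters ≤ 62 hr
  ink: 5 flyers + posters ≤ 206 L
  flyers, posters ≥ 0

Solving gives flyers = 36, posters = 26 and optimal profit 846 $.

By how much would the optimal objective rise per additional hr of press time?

At the optimum: paper uses 202 of 211 (slack = 9); press time uses 62 of 62 (binding); ink uses 206 of 206 (binding).
Slack constraints have shadow price 0 (complementary slackness).
The binding rows give the dual system: 1·y_press time + 5·y_ink = 17 and 1·y_press time + 1·y_ink = 9.
This yields shadow prices y_press time = 7, y_ink = 2.
Shadow price of press time = 7.

7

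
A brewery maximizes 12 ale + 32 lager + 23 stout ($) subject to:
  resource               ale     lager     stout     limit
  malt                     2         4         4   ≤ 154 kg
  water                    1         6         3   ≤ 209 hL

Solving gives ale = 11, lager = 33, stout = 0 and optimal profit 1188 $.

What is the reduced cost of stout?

-3

Check each constraint at x*: malt 154/154 (tight); water 209/209 (tight).
The binding rows give the dual system: 2·y_malt + 1·y_water = 12 and 4·y_malt + 6·y_water = 32.
→ y_malt = 5 and y_water = 2.
Reduced cost of stout: c₃ − yᵀa₃ = 23 − (5·4 + 2·3) = 23 − 26 = -3.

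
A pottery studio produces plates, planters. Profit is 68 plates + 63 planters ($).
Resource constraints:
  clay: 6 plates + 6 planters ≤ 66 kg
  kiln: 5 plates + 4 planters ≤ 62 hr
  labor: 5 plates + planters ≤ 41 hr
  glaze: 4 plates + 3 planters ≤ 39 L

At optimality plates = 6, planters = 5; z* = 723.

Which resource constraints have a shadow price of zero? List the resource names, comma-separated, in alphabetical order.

clay: 66/66 (binding)
kiln: 50/62 (slack 12)
labor: 35/41 (slack 6)
glaze: 39/39 (binding)
By complementary slackness, a constraint with positive slack has shadow price 0 → kiln, labor.

kiln, labor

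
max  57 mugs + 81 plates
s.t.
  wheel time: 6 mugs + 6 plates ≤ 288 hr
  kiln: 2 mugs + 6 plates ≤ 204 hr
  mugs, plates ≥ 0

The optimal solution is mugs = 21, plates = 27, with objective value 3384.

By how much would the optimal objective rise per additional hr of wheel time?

Check each constraint at x*: wheel time 288/288 (tight); kiln 204/204 (tight).
Dual feasibility on the basic columns requires 6·y_wheel time + 2·y_kiln = 57, 6·y_wheel time + 6·y_kiln = 81.
Solving: y_wheel time = 7.5, y_kiln = 6.
Shadow price of wheel time = 7.5.

7.5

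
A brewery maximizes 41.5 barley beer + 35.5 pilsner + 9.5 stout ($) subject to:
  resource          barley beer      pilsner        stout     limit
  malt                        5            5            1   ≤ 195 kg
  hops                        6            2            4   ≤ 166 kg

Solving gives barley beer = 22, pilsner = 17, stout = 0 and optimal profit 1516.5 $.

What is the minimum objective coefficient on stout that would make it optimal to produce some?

12.5

Check each constraint at x*: malt 195/195 (tight); hops 166/166 (tight).
The binding rows give the dual system: 5·y_malt + 6·y_hops = 41.5 and 5·y_malt + 2·y_hops = 35.5.
This yields shadow prices y_malt = 6.5, y_hops = 1.5.
stout enters the basis when its profit ≥ yᵀa₃ = 6.5·1 + 1.5·4 = 12.5.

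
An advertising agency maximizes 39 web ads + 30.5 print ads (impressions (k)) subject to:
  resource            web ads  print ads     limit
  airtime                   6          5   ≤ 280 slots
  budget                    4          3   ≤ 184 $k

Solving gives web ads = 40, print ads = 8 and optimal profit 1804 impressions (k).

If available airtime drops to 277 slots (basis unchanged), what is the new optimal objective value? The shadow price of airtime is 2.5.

Δb = -3, so new z* = 1804 + (2.5)·(-3) = 1804 − 7.5 = 1796.5.

1796.5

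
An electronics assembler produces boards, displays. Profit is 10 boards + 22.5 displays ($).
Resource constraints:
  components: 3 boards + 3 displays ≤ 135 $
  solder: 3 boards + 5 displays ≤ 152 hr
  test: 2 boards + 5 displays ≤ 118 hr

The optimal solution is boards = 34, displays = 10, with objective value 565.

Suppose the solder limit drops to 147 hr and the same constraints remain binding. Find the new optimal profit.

560

Binding: solder and test. Non-binding: components (3 unused).
By complementary slackness, y = 0 for the non-binding constraint.
From A_Bᵀ y = c: 3·y_solder + 2·y_test = 10; 5·y_solder + 5·y_test = 22.5.
→ y_solder = 1 and y_test = 3.5.
Δz = y_solder·Δb = 1 × (-5) = -5, so new z* = 565 − 5 = 560.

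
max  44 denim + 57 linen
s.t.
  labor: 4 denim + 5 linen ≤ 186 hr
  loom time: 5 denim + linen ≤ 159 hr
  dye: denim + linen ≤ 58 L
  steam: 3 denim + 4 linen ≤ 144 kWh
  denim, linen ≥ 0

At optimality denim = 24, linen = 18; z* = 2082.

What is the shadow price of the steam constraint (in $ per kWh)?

Check each constraint at x*: labor 186/186 (tight); loom time 138/159 (slack 21); dye 42/58 (slack 16); steam 144/144 (tight).
Slack constraints have shadow price 0 (complementary slackness).
Dual feasibility on the basic columns requires 4·y_labor + 3·y_steam = 44, 5·y_labor + 4·y_steam = 57.
→ y_labor = 5 and y_steam = 8.
Shadow price of steam = 8.

8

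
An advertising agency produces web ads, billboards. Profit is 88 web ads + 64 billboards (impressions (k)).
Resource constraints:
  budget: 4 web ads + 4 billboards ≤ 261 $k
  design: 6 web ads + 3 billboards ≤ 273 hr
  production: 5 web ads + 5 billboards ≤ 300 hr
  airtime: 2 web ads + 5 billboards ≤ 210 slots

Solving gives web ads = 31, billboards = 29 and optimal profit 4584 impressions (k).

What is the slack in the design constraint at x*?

design used = 6·31 + 3·29 = 273; slack = 273 − 273 = 0.

0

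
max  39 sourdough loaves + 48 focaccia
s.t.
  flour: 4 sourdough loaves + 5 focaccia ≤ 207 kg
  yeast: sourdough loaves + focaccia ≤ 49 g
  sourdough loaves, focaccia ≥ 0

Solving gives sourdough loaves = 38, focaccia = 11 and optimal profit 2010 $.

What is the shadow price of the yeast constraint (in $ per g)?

Check each constraint at x*: flour 207/207 (tight); yeast 49/49 (tight).
The binding rows give the dual system: 4·y_flour + 1·y_yeast = 39 and 5·y_flour + 1·y_yeast = 48.
This yields shadow prices y_flour = 9, y_yeast = 3.
Shadow price of yeast = 3.

3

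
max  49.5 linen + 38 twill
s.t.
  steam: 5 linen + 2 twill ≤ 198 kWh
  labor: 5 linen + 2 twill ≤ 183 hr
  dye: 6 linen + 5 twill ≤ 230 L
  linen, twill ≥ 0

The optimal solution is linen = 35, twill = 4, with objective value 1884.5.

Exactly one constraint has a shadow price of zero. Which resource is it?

steam

steam: 183/198 (slack 15)
labor: 183/183 (binding)
dye: 230/230 (binding)
By complementary slackness, a constraint with positive slack has shadow price 0 → steam.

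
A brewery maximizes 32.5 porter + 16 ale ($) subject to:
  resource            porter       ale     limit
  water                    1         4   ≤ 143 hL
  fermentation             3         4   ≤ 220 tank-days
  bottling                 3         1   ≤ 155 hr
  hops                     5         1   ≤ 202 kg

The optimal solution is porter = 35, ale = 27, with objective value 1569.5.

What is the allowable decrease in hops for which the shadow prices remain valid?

166.25

Binding constraints: water, hops. The basis is B = [[1,4],[5,1]] with det -19.
Per unit decrease in hops, x* moves by d = (-0.2105, 0.0526).
The basis stays optimal until porter reaches 0; allowable decrease = 166.25 kg.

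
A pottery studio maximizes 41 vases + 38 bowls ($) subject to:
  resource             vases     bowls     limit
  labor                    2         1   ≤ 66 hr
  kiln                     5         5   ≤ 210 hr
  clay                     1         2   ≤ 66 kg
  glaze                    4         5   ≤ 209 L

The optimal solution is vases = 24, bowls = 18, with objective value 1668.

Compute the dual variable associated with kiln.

7

At the optimum: labor uses 66 of 66 (binding); kiln uses 210 of 210 (binding); clay uses 60 of 66 (slack = 6); glaze uses 186 of 209 (slack = 23).
By complementary slackness, y = 0 for the non-binding constraints.
Dual feasibility on the basic columns requires 2·y_labor + 5·y_kiln = 41, 1·y_labor + 5·y_kiln = 38.
→ y_labor = 3 and y_kiln = 7.
Shadow price of kiln = 7.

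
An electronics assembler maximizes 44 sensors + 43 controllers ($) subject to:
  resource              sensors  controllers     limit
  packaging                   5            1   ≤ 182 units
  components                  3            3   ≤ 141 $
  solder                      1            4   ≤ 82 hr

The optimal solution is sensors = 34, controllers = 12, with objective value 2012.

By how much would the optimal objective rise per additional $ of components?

0

Binding: packaging and solder. Non-binding: components (3 unused).
Since components is not tight, its dual is 0.
Dual feasibility on the basic columns requires 5·y_packaging + 1·y_solder = 44, 1·y_packaging + 4·y_solder = 43.
→ y_packaging = 7 and y_solder = 9.
Shadow price of components = 0.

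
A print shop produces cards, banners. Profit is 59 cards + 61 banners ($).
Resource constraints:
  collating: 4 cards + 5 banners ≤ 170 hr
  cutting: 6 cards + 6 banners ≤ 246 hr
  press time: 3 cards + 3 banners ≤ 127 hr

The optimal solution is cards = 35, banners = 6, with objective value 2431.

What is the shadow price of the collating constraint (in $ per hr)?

Check each constraint at x*: collating 170/170 (tight); cutting 246/246 (tight); press time 123/127 (slack 4).
Slack constraints have shadow price 0 (complementary slackness).
Dual feasibility on the basic columns requires 4·y_collating + 6·y_cutting = 59, 5·y_collating + 6·y_cutting = 61.
→ y_collating = 2 and y_cutting = 8.5.
Shadow price of collating = 2.

2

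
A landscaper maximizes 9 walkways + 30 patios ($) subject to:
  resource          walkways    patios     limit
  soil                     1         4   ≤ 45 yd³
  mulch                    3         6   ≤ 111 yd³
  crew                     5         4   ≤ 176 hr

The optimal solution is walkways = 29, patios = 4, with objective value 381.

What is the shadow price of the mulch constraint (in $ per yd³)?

1

Check each constraint at x*: soil 45/45 (tight); mulch 111/111 (tight); crew 161/176 (slack 15).
Slack constraints have shadow price 0 (complementary slackness).
From A_Bᵀ y = c: 1·y_soil + 3·y_mulch = 9; 4·y_soil + 6·y_mulch = 30.
This yields shadow prices y_soil = 6, y_mulch = 1.
Shadow price of mulch = 1.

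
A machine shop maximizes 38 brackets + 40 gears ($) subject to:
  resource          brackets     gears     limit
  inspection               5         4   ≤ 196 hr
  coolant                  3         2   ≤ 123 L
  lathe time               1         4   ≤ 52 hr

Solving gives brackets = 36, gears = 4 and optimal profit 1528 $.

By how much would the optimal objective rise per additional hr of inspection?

7

Binding: inspection and lathe time. Non-binding: coolant (7 unused).
By complementary slackness, y = 0 for the non-binding constraint.
The binding rows give the dual system: 5·y_inspection + 1·y_lathe time = 38 and 4·y_inspection + 4·y_lathe time = 40.
Solving: y_inspection = 7, y_lathe time = 3.
Shadow price of inspection = 7.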